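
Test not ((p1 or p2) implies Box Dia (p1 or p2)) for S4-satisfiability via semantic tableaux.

1. not ((p1 or p2) implies Box Dia (p1 or p2)), u
2. p1 or p2, u
3. not Box Dia (p1 or p2), u
4. p2, u
5. not Dia (p1 or p2), v
6. not (p1 or p2), v
7. not p1, v
8. not p2, v
Accessibility: uRu, uRv, vRv

Satisfiable (open branch found)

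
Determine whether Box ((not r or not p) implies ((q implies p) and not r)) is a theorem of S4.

No, not valid

Tableau for the negation not Box ((not r or not p) implies ((q implies p) and not r)):
1. not Box ((not r or not p) implies ((q implies p) and not r)), w0
2. not ((not r or not p) implies ((q implies p) and not r)), w1
3. not r or not p, w1
4. not ((q implies p) and not r), w1
5. not p, w1
6. r, w1
Accessibility: w0Rw0, w0Rw1, w1Rw1
The negation has an open branch (countermodel exists).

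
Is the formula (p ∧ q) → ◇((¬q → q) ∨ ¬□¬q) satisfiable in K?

1. (p ∧ q) → ◇((¬q → q) ∨ ¬□¬q), w0
2. ◇((¬q → q) ∨ ¬□¬q), w0   [→-rule on 1 (branches; this branch)]
3. (¬q → q) ∨ ¬□¬q, w1   [◇-rule on 2: fresh world w1, w0Rw1]
4. ¬□¬q, w1   [∨-rule on 3 (branches; this branch)]
5. q, w2   [¬□-rule on 4: fresh world w2, w1Rw2]
Accessibility: w0Rw1, w1Rw2

Satisfiable (open branch found)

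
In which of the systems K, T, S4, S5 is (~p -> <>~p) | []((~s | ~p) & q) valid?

T, S4, S5

K-tableau for the negation ~((~p -> <>~p) | []((~s | ~p) & q)):
1. ~((~p -> <>~p) | []((~s | ~p) & q)), 0
2. ~(~p -> <>~p), 0
3. ~[]((~s | ~p) & q), 0
4. ~p, 0
5. ~<>~p, 0
6. ~((~s | ~p) & q), 1
7. p, 1
8. ~q, 1
Accessibility: 0R1
Complete open branch: countermodel on a K-frame, so not valid in K.
T-tableau for the negation ~((~p -> <>~p) | []((~s | ~p) & q)):
1. ~((~p -> <>~p) | []((~s | ~p) & q)), 0
2. ~(~p -> <>~p), 0
3. ~[]((~s | ~p) & q), 0
4. ~p, 0
5. ~<>~p, 0
6. p, 0
Accessibility: 0R0
Branch closes: p and ~p both at 0.
Every branch closes (one shown): valid in T, hence also in S4, S5 (every theorem of T is a theorem of S4 and S5).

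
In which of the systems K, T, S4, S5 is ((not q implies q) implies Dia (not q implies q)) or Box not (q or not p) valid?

T-tableau for the negation not (((not q implies q) implies Dia (not q implies q)) or Box not (q or not p)):
1. not (((not q implies q) implies Dia (not q implies q)) or Box not (q or not p)), u
2. not ((not q implies q) implies Dia (not q implies q)), u
3. not Box not (q or not p), u
4. not q implies q, u
5. not Dia (not q implies q), u
6. not (not q implies q), u
7. not q, u
8. q, u
Accessibility: uRu
Branch closes: q and not q both at u.
Every branch closes (one shown): valid in T, hence also in S4, S5 (every theorem of T is a theorem of S4 and S5).
K-tableau for the negation not (((not q implies q) implies Dia (not q implies q)) or Box not (q or not p)):
1. not (((not q implies q) implies Dia (not q implies q)) or Box not (q or not p)), u
2. not ((not q implies q) implies Dia (not q implies q)), u
3. not Box not (q or not p), u
4. not q implies q, u
5. not Dia (not q implies q), u
6. q, u
7. q or not p, v
8. not (not q implies q), v
9. not q, v
10. not p, v
Accessibility: uRv
Complete open branch: countermodel on a K-frame, so not valid in K.

T, S4, S5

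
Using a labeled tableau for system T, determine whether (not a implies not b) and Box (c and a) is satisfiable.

Satisfiable (open branch found)

1. (not a implies not b) and Box (c and a), w0
2. not a implies not b, w0
3. Box (c and a), w0
4. c and a, w0
5. c, w0
6. a, w0
7. not b, w0
Accessibility: w0Rw0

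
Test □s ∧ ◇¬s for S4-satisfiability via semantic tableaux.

No, unsatisfiable

1. □s ∧ ◇¬s, u
2. □s, u   [∧-rule on 1]
3. ◇¬s, u   [∧-rule on 1]
4. s, u   [□-rule on 2 via uRu]
5. ¬s, v   [◇-rule on 3: fresh world v, uRv]
6. s, v   [□-rule on 2 via uRv]
Accessibility: uRu, uRv, vRv
Branch closes: s and ¬s both at v.
Every branch closes; the branch above is one of them.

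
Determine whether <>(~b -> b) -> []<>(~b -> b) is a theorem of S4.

Tableau for the negation ~(<>(~b -> b) -> []<>(~b -> b)):
1. ~(<>(~b -> b) -> []<>(~b -> b)), 0
2. <>(~b -> b), 0   [~->-rule on 1]
3. ~[]<>(~b -> b), 0   [~->-rule on 1]
4. ~b -> b, 1   [<>-rule on 2: fresh world 1, 0R1]
5. b, 1   [->-rule on 4 (branches; this branch)]
6. ~<>(~b -> b), 2   [~[]-rule on 3: fresh world 2, 0R2]
7. ~(~b -> b), 2   [~<>-rule on 6 via 2R2]
8. ~b, 2   [~->-rule on 7]
Accessibility: 0R0, 0R1, 0R2, 1R1, 2R2
The negation has an open branch (countermodel exists).

Not valid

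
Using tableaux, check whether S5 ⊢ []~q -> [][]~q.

Valid

Tableau for the negation ~([]~q -> [][]~q):
1. ~([]~q -> [][]~q), 0
2. []~q, 0
3. ~[][]~q, 0
4. ~q, 0
5. ~[]~q, 1
6. ~q, 1
7. q, 2
8. ~q, 2
Accessibility: 0R0, 0R1, 0R2, 1R0, 1R1, 1R2, 2R0, 2R1, 2R2
Branch closes: q and ~q both at 2.
All branches of the negation close; one closing branch shown above.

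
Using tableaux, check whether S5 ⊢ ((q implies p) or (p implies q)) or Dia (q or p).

Yes, valid

Tableau for the negation not (((q implies p) or (p implies q)) or Dia (q or p)):
1. not (((q implies p) or (p implies q)) or Dia (q or p)), 0
2. not ((q implies p) or (p implies q)), 0
3. not Dia (q or p), 0
4. not (q implies p), 0
5. not (p implies q), 0
6. q, 0
7. not p, 0
8. p, 0
9. not q, 0
Accessibility: 0R0
Branch closes: p and not p both at 0.
All branches of the negation close; one closing branch shown above.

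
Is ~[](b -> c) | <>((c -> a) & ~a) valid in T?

Tableau for the negation ~(~[](b -> c) | <>((c -> a) & ~a)):
1. ~(~[](b -> c) | <>((c -> a) & ~a)), u
2. [](b -> c), u   [~|-rule on 1]
3. ~<>((c -> a) & ~a), u   [~|-rule on 1]
4. b -> c, u   [[]-rule on 2 via uRu]
5. ~((c -> a) & ~a), u   [~<>-rule on 3 via uRu]
6. c, u   [->-rule on 4 (branches; this branch)]
7. a, u   [~&-rule on 5 (branches; this branch)]
Accessibility: uRu
The negation has an open branch (countermodel exists).

No, not valid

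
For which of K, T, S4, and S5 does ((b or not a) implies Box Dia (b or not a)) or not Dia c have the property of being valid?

S5

S5-tableau for the negation not (((b or not a) implies Box Dia (b or not a)) or not Dia c):
1. not (((b or not a) implies Box Dia (b or not a)) or not Dia c), w0
2. not ((b or not a) implies Box Dia (b or not a)), w0   [neg-or-rule on 1]
3. Dia c, w0   [neg-or-rule on 1]
4. b or not a, w0   [neg-implies-rule on 2]
5. not Box Dia (b or not a), w0   [neg-implies-rule on 2]
6. not a, w0   [or-rule on 4 (branches; this branch)]
7. c, w1   [Dia-rule on 3: fresh world w1, w0Rw1]
8. not Dia (b or not a), w2   [neg-Box-rule on 5: fresh world w2, w0Rw2]
9. not (b or not a), w0   [neg-Dia-rule on 8 via w2Rw0]
10. not b, w0   [neg-or-rule on 9]
11. a, w0   [neg-or-rule on 9]
Accessibility: w0Rw0, w0Rw1, w0Rw2, w1Rw0, w1Rw1, w1Rw2, w2Rw0, w2Rw1, w2Rw2
Branch closes: a and not a both at w0.
Every branch closes (one shown): valid in S5.
S4-tableau for the negation not (((b or not a) implies Box Dia (b or not a)) or not Dia c):
1. not (((b or not a) implies Box Dia (b or not a)) or not Dia c), w0
2. not ((b or not a) implies Box Dia (b or not a)), w0   [neg-or-rule on 1]
3. Dia c, w0   [neg-or-rule on 1]
4. b or not a, w0   [neg-implies-rule on 2]
5. not Box Dia (b or not a), w0   [neg-implies-rule on 2]
6. not a, w0   [or-rule on 4 (branches; this branch)]
7. c, w1   [Dia-rule on 3: fresh world w1, w0Rw1]
8. not Dia (b or not a), w2   [neg-Box-rule on 5: fresh world w2, w0Rw2]
9. not (b or not a), w2   [neg-Dia-rule on 8 via w2Rw2]
10. not b, w2   [neg-or-rule on 9]
11. a, w2   [neg-or-rule on 9]
Accessibility: w0Rw0, w0Rw1, w0Rw2, w1Rw1, w2Rw2
Complete open branch: countermodel on an S4-frame, so not valid in S4, nor in K, T (the same frame is also a K-frame and a T-frame).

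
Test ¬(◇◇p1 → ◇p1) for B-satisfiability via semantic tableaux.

1. ¬(◇◇p1 → ◇p1), u
2. ◇◇p1, u   [¬→-rule on 1]
3. ¬◇p1, u   [¬→-rule on 1]
4. ¬p1, u   [¬◇-rule on 3 via uRu]
5. ◇p1, v   [◇-rule on 2: fresh world v, uRv]
6. ¬p1, v   [¬◇-rule on 3 via uRv]
7. p1, w   [◇-rule on 5: fresh world w, vRw]
Accessibility: uRu, uRv, vRu, vRv, vRw, wRv, wRw

Yes, satisfiable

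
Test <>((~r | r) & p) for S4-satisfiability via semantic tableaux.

Yes, satisfiable

1. <>((~r | r) & p), w0
2. (~r | r) & p, w1
3. ~r | r, w1
4. p, w1
5. r, w1
Accessibility: w0Rw0, w0Rw1, w1Rw1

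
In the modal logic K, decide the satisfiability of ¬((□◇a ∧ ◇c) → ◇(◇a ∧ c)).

No, unsatisfiable

1. ¬((□◇a ∧ ◇c) → ◇(◇a ∧ c)), 0
2. □◇a ∧ ◇c, 0
3. ¬◇(◇a ∧ c), 0
4. □◇a, 0
5. ◇c, 0
6. c, 1
7. ¬(◇a ∧ c), 1
8. ◇a, 1
9. ¬◇a, 1
10. a, 2
11. ¬a, 2
Accessibility: 0R1, 1R2
Branch closes: a and ¬a both at 2.
Every branch closes; the branch above is one of them.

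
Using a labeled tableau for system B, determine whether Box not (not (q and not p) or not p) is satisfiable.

Unsatisfiable (every branch closes)

1. Box not (not (q and not p) or not p), 0
2. not (not (q and not p) or not p), 0
3. q and not p, 0
4. p, 0
5. q, 0
6. not p, 0
Accessibility: 0R0
Branch closes: p and not p both at 0.
All branches of the tableau close; one closing branch shown above.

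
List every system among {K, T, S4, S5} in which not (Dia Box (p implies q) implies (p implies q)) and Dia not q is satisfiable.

K, T, S4

S5-tableau for the formula:
1. not (Dia Box (p implies q) implies (p implies q)) and Dia not q, w0
2. not (Dia Box (p implies q) implies (p implies q)), w0   [and-rule on 1]
3. Dia not q, w0   [and-rule on 1]
4. Dia Box (p implies q), w0   [neg-implies-rule on 2]
5. not (p implies q), w0   [neg-implies-rule on 2]
6. p, w0   [neg-implies-rule on 5]
7. not q, w0   [neg-implies-rule on 5]
8. not q, w1   [Dia-rule on 3: fresh world w1, w0Rw1]
9. Box (p implies q), w2   [Dia-rule on 4: fresh world w2, w0Rw2]
10. p implies q, w0   [Box-rule on 9 via w2Rw0]
11. p implies q, w1   [Box-rule on 9 via w2Rw1]
12. p implies q, w2   [Box-rule on 9 via w2Rw2]
13. q, w0   [implies-rule on 10 (branches; this branch)]
Accessibility: w0Rw0, w0Rw1, w0Rw2, w1Rw0, w1Rw1, w1Rw2, w2Rw0, w2Rw1, w2Rw2
Branch closes: q and not q both at w0.
Every branch closes (one shown): unsatisfiable in S5.
S4-tableau for the formula:
1. not (Dia Box (p implies q) implies (p implies q)) and Dia not q, w0
2. not (Dia Box (p implies q) implies (p implies q)), w0   [and-rule on 1]
3. Dia not q, w0   [and-rule on 1]
4. Dia Box (p implies q), w0   [neg-implies-rule on 2]
5. not (p implies q), w0   [neg-implies-rule on 2]
6. p, w0   [neg-implies-rule on 5]
7. not q, w0   [neg-implies-rule on 5]
8. not q, w1   [Dia-rule on 3: fresh world w1, w0Rw1]
9. Box (p implies q), w2   [Dia-rule on 4: fresh world w2, w0Rw2]
10. p implies q, w2   [Box-rule on 9 via w2Rw2]
11. q, w2   [implies-rule on 10 (branches; this branch)]
Accessibility: w0Rw0, w0Rw1, w0Rw2, w1Rw1, w2Rw2
Complete open branch: satisfiable in S4, hence also in K, T (this S4-model is also a K-model and a T-model).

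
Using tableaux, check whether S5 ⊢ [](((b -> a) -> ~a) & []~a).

Tableau for the negation ~[](((b -> a) -> ~a) & []~a):
1. ~[](((b -> a) -> ~a) & []~a), 0
2. ~(((b -> a) -> ~a) & []~a), 1
3. ~[]~a, 1
4. a, 2
Accessibility: 0R0, 0R1, 0R2, 1R0, 1R1, 1R2, 2R0, 2R1, 2R2
The negation has an open branch (countermodel exists).

No, not valid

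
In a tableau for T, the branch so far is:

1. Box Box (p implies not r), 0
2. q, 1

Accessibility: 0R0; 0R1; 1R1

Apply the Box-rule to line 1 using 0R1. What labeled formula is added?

Box (p implies not r), 1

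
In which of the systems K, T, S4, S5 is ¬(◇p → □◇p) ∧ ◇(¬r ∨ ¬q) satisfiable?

K, T, S4

S4-tableau for the formula:
1. ¬(◇p → □◇p) ∧ ◇(¬r ∨ ¬q), u
2. ¬(◇p → □◇p), u
3. ◇(¬r ∨ ¬q), u
4. ◇p, u
5. ¬□◇p, u
6. ¬r ∨ ¬q, v
7. ¬q, v
8. p, w
9. ¬◇p, x
10. ¬p, x
Accessibility: uRu, uRv, uRw, uRx, vRv, wRw, xRx
Complete open branch: satisfiable in S4, hence also in K, T (this S4-model is also a K-model and a T-model).
S5-tableau for the formula:
1. ¬(◇p → □◇p) ∧ ◇(¬r ∨ ¬q), u
2. ¬(◇p → □◇p), u
3. ◇(¬r ∨ ¬q), u
4. ◇p, u
5. ¬□◇p, u
6. ¬r ∨ ¬q, v
7. ¬q, v
8. p, w
9. ¬◇p, x
10. ¬p, u
11. ¬p, v
12. ¬p, w
Accessibility: uRu, uRv, uRw, uRx, vRu, vRv, vRw, vRx, wRu, wRv, wRw, wRx, xRu, xRv, xRw, xRx
Branch closes: p and ¬p both at w.
Every branch closes (one shown): unsatisfiable in S5.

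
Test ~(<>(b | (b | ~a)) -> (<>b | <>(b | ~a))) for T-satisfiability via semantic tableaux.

1. ~(<>(b | (b | ~a)) -> (<>b | <>(b | ~a))), 0
2. <>(b | (b | ~a)), 0
3. ~(<>b | <>(b | ~a)), 0
4. ~<>b, 0
5. ~<>(b | ~a), 0
6. ~b, 0
7. ~(b | ~a), 0
8. a, 0
9. b | (b | ~a), 1
10. ~b, 1
11. ~(b | ~a), 1
12. a, 1
13. b | ~a, 1
14. ~a, 1
Accessibility: 0R0, 0R1, 1R1
Branch closes: a and ~a both at 1.
All branches of the tableau close; one closing branch shown above.

Unsatisfiable (every branch closes)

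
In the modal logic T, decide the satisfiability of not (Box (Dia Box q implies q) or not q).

Satisfiable (open branch found)

1. not (Box (Dia Box q implies q) or not q), 0
2. not Box (Dia Box q implies q), 0
3. q, 0
4. not (Dia Box q implies q), 1
5. Dia Box q, 1
6. not q, 1
7. Box q, 2
8. q, 2
Accessibility: 0R0, 0R1, 1R1, 1R2, 2R2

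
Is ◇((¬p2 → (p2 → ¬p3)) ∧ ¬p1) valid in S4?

Tableau for the negation ¬◇((¬p2 → (p2 → ¬p3)) ∧ ¬p1):
1. ¬◇((¬p2 → (p2 → ¬p3)) ∧ ¬p1), u
2. ¬((¬p2 → (p2 → ¬p3)) ∧ ¬p1), u
3. p1, u
Accessibility: uRu
The negation has an open branch (countermodel exists).

Invalid (countermodel exists)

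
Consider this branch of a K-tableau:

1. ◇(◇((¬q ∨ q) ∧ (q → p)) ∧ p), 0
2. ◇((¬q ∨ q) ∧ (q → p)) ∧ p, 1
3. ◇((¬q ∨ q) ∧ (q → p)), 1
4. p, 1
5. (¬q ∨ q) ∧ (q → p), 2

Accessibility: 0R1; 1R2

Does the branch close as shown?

Not closed

No world carries both an atom and its negation.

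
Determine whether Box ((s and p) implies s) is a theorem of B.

Valid

Tableau for the negation not Box ((s and p) implies s):
1. not Box ((s and p) implies s), w0
2. not ((s and p) implies s), w1
3. s and p, w1
4. not s, w1
5. s, w1
6. p, w1
Accessibility: w0Rw0, w0Rw1, w1Rw0, w1Rw1
Branch closes: s and not s both at w1.
All branches of the negation close; one closing branch shown above.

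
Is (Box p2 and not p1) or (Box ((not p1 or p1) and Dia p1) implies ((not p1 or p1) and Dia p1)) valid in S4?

Tableau for the negation not ((Box p2 and not p1) or (Box ((not p1 or p1) and Dia p1) implies ((not p1 or p1) and Dia p1))):
1. not ((Box p2 and not p1) or (Box ((not p1 or p1) and Dia p1) implies ((not p1 or p1) and Dia p1))), u
2. not (Box p2 and not p1), u   [neg-or-rule on 1]
3. not (Box ((not p1 or p1) and Dia p1) implies ((not p1 or p1) and Dia p1)), u   [neg-or-rule on 1]
4. Box ((not p1 or p1) and Dia p1), u   [neg-implies-rule on 3]
5. not ((not p1 or p1) and Dia p1), u   [neg-implies-rule on 3]
6. (not p1 or p1) and Dia p1, u   [Box-rule on 4 via uRu]
7. not p1 or p1, u   [and-rule on 6]
8. Dia p1, u   [and-rule on 6]
9. not Box p2, u   [neg-and-rule on 2 (branches; this branch)]
10. not Dia p1, u   [neg-and-rule on 5 (branches; this branch)]
11. not p1, u   [neg-Dia-rule on 10 via uRu]
12. p1, v   [Dia-rule on 8: fresh world v, uRv]
13. (not p1 or p1) and Dia p1, v   [Box-rule on 4 via uRv]
14. not p1 or p1, v   [and-rule on 13]
15. Dia p1, v   [and-rule on 13]
16. not p1, v   [neg-Dia-rule on 10 via uRv]
Accessibility: uRu, uRv, vRv
Branch closes: p1 and not p1 both at v.
All branches of the negation close; one closing branch shown above.

Valid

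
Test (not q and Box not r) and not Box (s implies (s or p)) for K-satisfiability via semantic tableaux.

1. (not q and Box not r) and not Box (s implies (s or p)), u
2. not q and Box not r, u   [and-rule on 1]
3. not Box (s implies (s or p)), u   [and-rule on 1]
4. not q, u   [and-rule on 2]
5. Box not r, u   [and-rule on 2]
6. not (s implies (s or p)), v   [neg-Box-rule on 3: fresh world v, uRv]
7. s, v   [neg-implies-rule on 6]
8. not (s or p), v   [neg-implies-rule on 6]
9. not s, v   [neg-or-rule on 8]
10. not p, v   [neg-or-rule on 8]
Accessibility: uRv
Branch closes: s and not s both at v.
(One branch shown.) All branches close.

No, unsatisfiable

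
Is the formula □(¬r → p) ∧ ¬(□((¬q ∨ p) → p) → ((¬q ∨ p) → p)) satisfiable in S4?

1. □(¬r → p) ∧ ¬(□((¬q ∨ p) → p) → ((¬q ∨ p) → p)), u
2. □(¬r → p), u   [∧-rule on 1]
3. ¬(□((¬q ∨ p) → p) → ((¬q ∨ p) → p)), u   [∧-rule on 1]
4. □((¬q ∨ p) → p), u   [¬→-rule on 3]
5. ¬((¬q ∨ p) → p), u   [¬→-rule on 3]
6. ¬q ∨ p, u   [¬→-rule on 5]
7. ¬p, u   [¬→-rule on 5]
8. ¬r → p, u   [□-rule on 2 via uRu]
9. (¬q ∨ p) → p, u   [□-rule on 4 via uRu]
10. ¬q, u   [∨-rule on 6 (branches; this branch)]
11. r, u   [→-rule on 8 (branches; this branch)]
12. ¬(¬q ∨ p), u   [→-rule on 9 (branches; this branch)]
13. q, u   [¬∨-rule on 12]
Accessibility: uRu
Branch closes: q and ¬q both at u.
Every branch closes; the branch above is one of them.

No, unsatisfiable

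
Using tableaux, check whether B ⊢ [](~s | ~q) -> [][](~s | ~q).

Tableau for the negation ~([](~s | ~q) -> [][](~s | ~q)):
1. ~([](~s | ~q) -> [][](~s | ~q)), 0
2. [](~s | ~q), 0
3. ~[][](~s | ~q), 0
4. ~s | ~q, 0
5. ~q, 0
6. ~[](~s | ~q), 1
7. ~s | ~q, 1
8. ~q, 1
9. ~(~s | ~q), 2
10. s, 2
11. q, 2
Accessibility: 0R0, 0R1, 1R0, 1R1, 1R2, 2R1, 2R2
The negation has an open branch (countermodel exists).

No, not valid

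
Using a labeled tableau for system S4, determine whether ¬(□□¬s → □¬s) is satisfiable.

1. ¬(□□¬s → □¬s), w0
2. □□¬s, w0   [¬→-rule on 1]
3. ¬□¬s, w0   [¬→-rule on 1]
4. □¬s, w0   [□-rule on 2 via w0Rw0]
5. ¬s, w0   [□-rule on 4 via w0Rw0]
6. s, w1   [¬□-rule on 3: fresh world w1, w0Rw1]
7. □¬s, w1   [□-rule on 2 via w0Rw1]
8. ¬s, w1   [□-rule on 4 via w0Rw1]
Accessibility: w0Rw0, w0Rw1, w1Rw1
Branch closes: s and ¬s both at w1.
All branches of the tableau close; one closing branch shown above.

Unsatisfiable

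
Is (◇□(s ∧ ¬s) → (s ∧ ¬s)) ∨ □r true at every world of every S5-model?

Tableau for the negation ¬((◇□(s ∧ ¬s) → (s ∧ ¬s)) ∨ □r):
1. ¬((◇□(s ∧ ¬s) → (s ∧ ¬s)) ∨ □r), w0
2. ¬(◇□(s ∧ ¬s) → (s ∧ ¬s)), w0
3. ¬□r, w0
4. ◇□(s ∧ ¬s), w0
5. ¬(s ∧ ¬s), w0
6. s, w0
7. ¬r, w1
8. □(s ∧ ¬s), w2
9. s ∧ ¬s, w0
10. ¬s, w0
Accessibility: w0Rw0, w0Rw1, w0Rw2, w1Rw0, w1Rw1, w1Rw2, w2Rw0, w2Rw1, w2Rw2
Branch closes: s and ¬s both at w0.
All branches of the negation close; one closing branch shown above.

Yes, valid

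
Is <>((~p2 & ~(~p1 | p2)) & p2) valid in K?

Tableau for the negation ~<>((~p2 & ~(~p1 | p2)) & p2):
1. ~<>((~p2 & ~(~p1 | p2)) & p2), w0
The negation has an open branch (countermodel exists).

Not valid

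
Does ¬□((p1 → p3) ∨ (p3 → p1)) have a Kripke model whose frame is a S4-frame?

1. ¬□((p1 → p3) ∨ (p3 → p1)), u
2. ¬((p1 → p3) ∨ (p3 → p1)), v
3. ¬(p1 → p3), v
4. ¬(p3 → p1), v
5. p1, v
6. ¬p3, v
7. p3, v
8. ¬p1, v
Accessibility: uRu, uRv, vRv
Branch closes: p3 and ¬p3 both at v.
All branches of the tableau close; one closing branch shown above.

No, unsatisfiable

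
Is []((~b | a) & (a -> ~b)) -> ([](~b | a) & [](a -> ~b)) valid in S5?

Valid

Tableau for the negation ~([]((~b | a) & (a -> ~b)) -> ([](~b | a) & [](a -> ~b))):
1. ~([]((~b | a) & (a -> ~b)) -> ([](~b | a) & [](a -> ~b))), u
2. []((~b | a) & (a -> ~b)), u
3. ~([](~b | a) & [](a -> ~b)), u
4. (~b | a) & (a -> ~b), u
5. ~b | a, u
6. a -> ~b, u
7. ~[](a -> ~b), u
8. a, u
9. ~b, u
10. ~(a -> ~b), v
11. a, v
12. b, v
13. (~b | a) & (a -> ~b), v
14. ~b | a, v
15. a -> ~b, v
16. ~b, v
Accessibility: uRu, uRv, vRu, vRv
Branch closes: b and ~b both at v.
Every branch of the negation's tableau closes; the branch above is one of them.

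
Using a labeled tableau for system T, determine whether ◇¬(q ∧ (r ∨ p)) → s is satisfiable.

Satisfiable (open branch found)

1. ◇¬(q ∧ (r ∨ p)) → s, 0
2. s, 0
Accessibility: 0R0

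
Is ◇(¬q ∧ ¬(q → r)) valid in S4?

Tableau for the negation ¬◇(¬q ∧ ¬(q → r)):
1. ¬◇(¬q ∧ ¬(q → r)), 0
2. ¬(¬q ∧ ¬(q → r)), 0
3. q → r, 0
4. r, 0
Accessibility: 0R0
The negation has an open branch (countermodel exists).

No, not valid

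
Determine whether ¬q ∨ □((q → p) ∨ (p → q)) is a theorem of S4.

Tableau for the negation ¬(¬q ∨ □((q → p) ∨ (p → q))):
1. ¬(¬q ∨ □((q → p) ∨ (p → q))), 0
2. q, 0
3. ¬□((q → p) ∨ (p → q)), 0
4. ¬((q → p) ∨ (p → q)), 1
5. ¬(q → p), 1
6. ¬(p → q), 1
7. q, 1
8. ¬p, 1
9. p, 1
10. ¬q, 1
Accessibility: 0R0, 0R1, 1R1
Branch closes: p and ¬p both at 1.
Every branch of the negation's tableau closes; the branch above is one of them.

Valid in S4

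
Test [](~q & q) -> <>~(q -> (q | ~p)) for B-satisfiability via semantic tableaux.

Satisfiable (open branch found)

1. [](~q & q) -> <>~(q -> (q | ~p)), w0
2. ~[](~q & q), w0
3. ~(~q & q), w1
4. ~q, w1
Accessibility: w0Rw0, w0Rw1, w1Rw0, w1Rw1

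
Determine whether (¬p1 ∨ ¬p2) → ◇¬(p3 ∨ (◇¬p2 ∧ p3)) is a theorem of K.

Tableau for the negation ¬((¬p1 ∨ ¬p2) → ◇¬(p3 ∨ (◇¬p2 ∧ p3))):
1. ¬((¬p1 ∨ ¬p2) → ◇¬(p3 ∨ (◇¬p2 ∧ p3))), 0
2. ¬p1 ∨ ¬p2, 0   [¬→-rule on 1]
3. ¬◇¬(p3 ∨ (◇¬p2 ∧ p3)), 0   [¬→-rule on 1]
4. ¬p2, 0   [∨-rule on 2 (branches; this branch)]
The negation has an open branch (countermodel exists).

Invalid (countermodel exists)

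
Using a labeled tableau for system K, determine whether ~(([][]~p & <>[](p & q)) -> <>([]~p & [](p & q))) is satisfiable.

1. ~(([][]~p & <>[](p & q)) -> <>([]~p & [](p & q))), u
2. [][]~p & <>[](p & q), u   [~->-rule on 1]
3. ~<>([]~p & [](p & q)), u   [~->-rule on 1]
4. [][]~p, u   [&-rule on 2]
5. <>[](p & q), u   [&-rule on 2]
6. [](p & q), v   [<>-rule on 5: fresh world v, uRv]
7. ~([]~p & [](p & q)), v   [~<>-rule on 3 via uRv]
8. []~p, v   [[]-rule on 4 via uRv]
9. ~[](p & q), v   [~&-rule on 7 (branches; this branch)]
10. ~(p & q), w   [~[]-rule on 9: fresh world w, vRw]
11. p & q, w   [[]-rule on 6 via vRw]
12. p, w   [&-rule on 11]
13. q, w   [&-rule on 11]
14. ~p, w   [[]-rule on 8 via vRw]
Accessibility: uRv, vRw
Branch closes: p and ~p both at w.
Every branch closes; the branch above is one of them.

Unsatisfiable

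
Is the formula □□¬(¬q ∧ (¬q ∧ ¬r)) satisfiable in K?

Yes, satisfiable

1. □□¬(¬q ∧ (¬q ∧ ¬r)), u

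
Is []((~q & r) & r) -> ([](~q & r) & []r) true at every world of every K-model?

Tableau for the negation ~([]((~q & r) & r) -> ([](~q & r) & []r)):
1. ~([]((~q & r) & r) -> ([](~q & r) & []r)), w0
2. []((~q & r) & r), w0   [~->-rule on 1]
3. ~([](~q & r) & []r), w0   [~->-rule on 1]
4. ~[](~q & r), w0   [~&-rule on 3 (branches; this branch)]
5. ~(~q & r), w1   [~[]-rule on 4: fresh world w1, w0Rw1]
6. (~q & r) & r, w1   [[]-rule on 2 via w0Rw1]
7. ~q & r, w1   [&-rule on 6]
8. r, w1   [&-rule on 6]
9. ~q, w1   [&-rule on 7]
10. ~r, w1   [~&-rule on 5 (branches; this branch)]
Accessibility: w0Rw1
Branch closes: r and ~r both at w1.
All branches of the negation close; one closing branch shown above.

Valid in K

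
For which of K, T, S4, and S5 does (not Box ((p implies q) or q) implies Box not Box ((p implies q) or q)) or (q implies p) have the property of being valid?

S5

S5-tableau for the negation not ((not Box ((p implies q) or q) implies Box not Box ((p implies q) or q)) or (q implies p)):
1. not ((not Box ((p implies q) or q) implies Box not Box ((p implies q) or q)) or (q implies p)), w0
2. not (not Box ((p implies q) or q) implies Box not Box ((p implies q) or q)), w0
3. not (q implies p), w0
4. not Box ((p implies q) or q), w0
5. not Box not Box ((p implies q) or q), w0
6. q, w0
7. not p, w0
8. not ((p implies q) or q), w1
9. not (p implies q), w1
10. not q, w1
11. p, w1
12. Box ((p implies q) or q), w2
13. (p implies q) or q, w0
14. (p implies q) or q, w1
15. (p implies q) or q, w2
16. p implies q, w0
17. p implies q, w1
18. q, w2
19. q, w1
Accessibility: w0Rw0, w0Rw1, w0Rw2, w1Rw0, w1Rw1, w1Rw2, w2Rw0, w2Rw1, w2Rw2
Branch closes: q and not q both at w1.
Every branch closes (one shown): valid in S5.
S4-tableau for the negation not ((not Box ((p implies q) or q) implies Box not Box ((p implies q) or q)) or (q implies p)):
1. not ((not Box ((p implies q) or q) implies Box not Box ((p implies q) or q)) or (q implies p)), w0
2. not (not Box ((p implies q) or q) implies Box not Box ((p implies q) or q)), w0
3. not (q implies p), w0
4. not Box ((p implies q) or q), w0
5. not Box not Box ((p implies q) or q), w0
6. q, w0
7. not p, w0
8. not ((p implies q) or q), w1
9. not (p implies q), w1
10. not q, w1
11. p, w1
12. Box ((p implies q) or q), w2
13. (p implies q) or q, w2
14. q, w2
Accessibility: w0Rw0, w0Rw1, w0Rw2, w1Rw1, w2Rw2
Complete open branch: countermodel on an S4-frame, so not valid in S4, nor in K, T (the same frame is also a K-frame and a T-frame).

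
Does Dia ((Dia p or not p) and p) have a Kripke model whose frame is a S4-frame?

Satisfiable

1. Dia ((Dia p or not p) and p), u
2. (Dia p or not p) and p, v
3. Dia p or not p, v
4. p, v
5. Dia p, v
6. p, w
Accessibility: uRu, uRv, uRw, vRv, vRw, wRw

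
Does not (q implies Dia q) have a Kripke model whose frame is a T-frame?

No, unsatisfiable

1. not (q implies Dia q), w0
2. q, w0
3. not Dia q, w0
4. not q, w0
Accessibility: w0Rw0
Branch closes: q and not q both at w0.
Every branch closes; the branch above is one of them.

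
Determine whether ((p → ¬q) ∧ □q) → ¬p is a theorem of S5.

Yes, valid

Tableau for the negation ¬(((p → ¬q) ∧ □q) → ¬p):
1. ¬(((p → ¬q) ∧ □q) → ¬p), w0
2. (p → ¬q) ∧ □q, w0
3. p, w0
4. p → ¬q, w0
5. □q, w0
6. q, w0
7. ¬q, w0
Accessibility: w0Rw0
Branch closes: q and ¬q both at w0.
All branches of the negation close; one closing branch shown above.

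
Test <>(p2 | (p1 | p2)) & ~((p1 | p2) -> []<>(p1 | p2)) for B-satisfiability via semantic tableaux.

1. <>(p2 | (p1 | p2)) & ~((p1 | p2) -> []<>(p1 | p2)), w0
2. <>(p2 | (p1 | p2)), w0
3. ~((p1 | p2) -> []<>(p1 | p2)), w0
4. p1 | p2, w0
5. ~[]<>(p1 | p2), w0
6. p2, w0
7. p2 | (p1 | p2), w1
8. p1 | p2, w1
9. p2, w1
10. ~<>(p1 | p2), w2
11. ~(p1 | p2), w0
12. ~p1, w0
13. ~p2, w0
Accessibility: w0Rw0, w0Rw1, w0Rw2, w1Rw0, w1Rw1, w2Rw0, w2Rw2
Branch closes: p2 and ~p2 both at w0.
(One branch shown.) All branches close.

Unsatisfiable (every branch closes)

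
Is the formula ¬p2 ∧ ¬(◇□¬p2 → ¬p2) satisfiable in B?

1. ¬p2 ∧ ¬(◇□¬p2 → ¬p2), 0
2. ¬p2, 0   [∧-rule on 1]
3. ¬(◇□¬p2 → ¬p2), 0   [∧-rule on 1]
4. ◇□¬p2, 0   [¬→-rule on 3]
5. p2, 0   [¬→-rule on 3]
Accessibility: 0R0
Branch closes: p2 and ¬p2 both at 0.
Every branch closes; the branch above is one of them.

Unsatisfiable (every branch closes)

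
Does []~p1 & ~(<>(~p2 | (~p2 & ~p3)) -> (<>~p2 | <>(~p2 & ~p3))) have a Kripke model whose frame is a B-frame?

Unsatisfiable

1. []~p1 & ~(<>(~p2 | (~p2 & ~p3)) -> (<>~p2 | <>(~p2 & ~p3))), 0
2. []~p1, 0
3. ~(<>(~p2 | (~p2 & ~p3)) -> (<>~p2 | <>(~p2 & ~p3))), 0
4. <>(~p2 | (~p2 & ~p3)), 0
5. ~(<>~p2 | <>(~p2 & ~p3)), 0
6. ~<>~p2, 0
7. ~<>(~p2 & ~p3), 0
8. ~p1, 0
9. p2, 0
10. ~(~p2 & ~p3), 0
11. p3, 0
12. ~p2 | (~p2 & ~p3), 1
13. ~p1, 1
14. p2, 1
15. ~(~p2 & ~p3), 1
16. ~p2 & ~p3, 1
17. ~p2, 1
18. ~p3, 1
Accessibility: 0R0, 0R1, 1R0, 1R1
Branch closes: p2 and ~p2 both at 1.
(One branch shown.) All branches close.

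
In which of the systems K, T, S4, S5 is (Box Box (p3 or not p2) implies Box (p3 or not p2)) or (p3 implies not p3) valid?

T, S4, S5

T-tableau for the negation not ((Box Box (p3 or not p2) implies Box (p3 or not p2)) or (p3 implies not p3)):
1. not ((Box Box (p3 or not p2) implies Box (p3 or not p2)) or (p3 implies not p3)), 0
2. not (Box Box (p3 or not p2) implies Box (p3 or not p2)), 0
3. not (p3 implies not p3), 0
4. Box Box (p3 or not p2), 0
5. not Box (p3 or not p2), 0
6. p3, 0
7. Box (p3 or not p2), 0
8. p3 or not p2, 0
9. not p2, 0
10. not (p3 or not p2), 1
11. not p3, 1
12. p2, 1
13. Box (p3 or not p2), 1
14. p3 or not p2, 1
15. not p2, 1
Accessibility: 0R0, 0R1, 1R1
Branch closes: p2 and not p2 both at 1.
Every branch closes (one shown): valid in T, hence also in S4, S5 (every theorem of T is a theorem of S4 and S5).
K-tableau for the negation not ((Box Box (p3 or not p2) implies Box (p3 or not p2)) or (p3 implies not p3)):
1. not ((Box Box (p3 or not p2) implies Box (p3 or not p2)) or (p3 implies not p3)), 0
2. not (Box Box (p3 or not p2) implies Box (p3 or not p2)), 0
3. not (p3 implies not p3), 0
4. Box Box (p3 or not p2), 0
5. not Box (p3 or not p2), 0
6. p3, 0
7. not (p3 or not p2), 1
8. not p3, 1
9. p2, 1
10. Box (p3 or not p2), 1
Accessibility: 0R1
Complete open branch: countermodel on a K-frame, so not valid in K.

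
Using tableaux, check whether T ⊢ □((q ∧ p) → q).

Tableau for the negation ¬□((q ∧ p) → q):
1. ¬□((q ∧ p) → q), w0
2. ¬((q ∧ p) → q), w1
3. q ∧ p, w1
4. ¬q, w1
5. q, w1
6. p, w1
Accessibility: w0Rw0, w0Rw1, w1Rw1
Branch closes: q and ¬q both at w1.
All branches of the negation close; one closing branch shown above.

Valid in T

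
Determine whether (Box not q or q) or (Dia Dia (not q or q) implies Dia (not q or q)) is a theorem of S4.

Valid

Tableau for the negation not ((Box not q or q) or (Dia Dia (not q or q) implies Dia (not q or q))):
1. not ((Box not q or q) or (Dia Dia (not q or q) implies Dia (not q or q))), w0
2. not (Box not q or q), w0
3. not (Dia Dia (not q or q) implies Dia (not q or q)), w0
4. not Box not q, w0
5. not q, w0
6. Dia Dia (not q or q), w0
7. not Dia (not q or q), w0
8. not (not q or q), w0
9. q, w0
Accessibility: w0Rw0
Branch closes: q and not q both at w0.
All branches of the negation close; one closing branch shown above.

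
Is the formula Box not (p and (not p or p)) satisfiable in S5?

Satisfiable

1. Box not (p and (not p or p)), 0
2. not (p and (not p or p)), 0   [Box-rule on 1 via 0R0]
3. not p, 0   [neg-and-rule on 2 (branches; this branch)]
Accessibility: 0R0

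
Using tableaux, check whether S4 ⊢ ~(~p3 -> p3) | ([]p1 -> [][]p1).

Tableau for the negation ~(~(~p3 -> p3) | ([]p1 -> [][]p1)):
1. ~(~(~p3 -> p3) | ([]p1 -> [][]p1)), u
2. ~p3 -> p3, u
3. ~([]p1 -> [][]p1), u
4. []p1, u
5. ~[][]p1, u
6. p1, u
7. p3, u
8. ~[]p1, v
9. p1, v
10. ~p1, w
11. p1, w
Accessibility: uRu, uRv, uRw, vRv, vRw, wRw
Branch closes: p1 and ~p1 both at w.
Every branch of the negation's tableau closes; the branch above is one of them.

Yes, valid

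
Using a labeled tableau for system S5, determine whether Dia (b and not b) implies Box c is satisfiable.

1. Dia (b and not b) implies Box c, 0
2. Box c, 0
3. c, 0
Accessibility: 0R0

Yes, satisfiable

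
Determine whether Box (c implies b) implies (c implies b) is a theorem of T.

Valid

Tableau for the negation not (Box (c implies b) implies (c implies b)):
1. not (Box (c implies b) implies (c implies b)), 0
2. Box (c implies b), 0
3. not (c implies b), 0
4. c, 0
5. not b, 0
6. c implies b, 0
7. b, 0
Accessibility: 0R0
Branch closes: b and not b both at 0.
Every branch of the negation's tableau closes; the branch above is one of them.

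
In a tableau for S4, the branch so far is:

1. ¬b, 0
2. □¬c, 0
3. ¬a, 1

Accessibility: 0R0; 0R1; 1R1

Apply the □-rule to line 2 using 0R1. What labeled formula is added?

¬c, 1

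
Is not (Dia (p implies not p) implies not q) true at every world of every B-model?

Tableau for the negation Dia (p implies not p) implies not q:
1. Dia (p implies not p) implies not q, 0
2. not q, 0
Accessibility: 0R0
The negation has an open branch (countermodel exists).

Invalid (countermodel exists)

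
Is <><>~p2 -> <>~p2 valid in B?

Invalid (countermodel exists)

Tableau for the negation ~(<><>~p2 -> <>~p2):
1. ~(<><>~p2 -> <>~p2), 0
2. <><>~p2, 0   [~->-rule on 1]
3. ~<>~p2, 0   [~->-rule on 1]
4. p2, 0   [~<>-rule on 3 via 0R0]
5. <>~p2, 1   [<>-rule on 2: fresh world 1, 0R1]
6. p2, 1   [~<>-rule on 3 via 0R1]
7. ~p2, 2   [<>-rule on 5: fresh world 2, 1R2]
Accessibility: 0R0, 0R1, 1R0, 1R1, 1R2, 2R1, 2R2
The negation has an open branch (countermodel exists).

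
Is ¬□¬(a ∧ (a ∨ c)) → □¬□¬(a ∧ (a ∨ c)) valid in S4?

Tableau for the negation ¬(¬□¬(a ∧ (a ∨ c)) → □¬□¬(a ∧ (a ∨ c))):
1. ¬(¬□¬(a ∧ (a ∨ c)) → □¬□¬(a ∧ (a ∨ c))), u
2. ¬□¬(a ∧ (a ∨ c)), u   [¬→-rule on 1]
3. ¬□¬□¬(a ∧ (a ∨ c)), u   [¬→-rule on 1]
4. a ∧ (a ∨ c), v   [¬□-rule on 2: fresh world v, uRv]
5. a, v   [∧-rule on 4]
6. a ∨ c, v   [∧-rule on 4]
7. c, v   [∨-rule on 6 (branches; this branch)]
8. □¬(a ∧ (a ∨ c)), w   [¬□-rule on 3: fresh world w, uRw]
9. ¬(a ∧ (a ∨ c)), w   [□-rule on 8 via wRw]
10. ¬(a ∨ c), w   [¬∧-rule on 9 (branches; this branch)]
11. ¬a, w   [¬∨-rule on 10]
12. ¬c, w   [¬∨-rule on 10]
Accessibility: uRu, uRv, uRw, vRv, wRw
The negation has an open branch (countermodel exists).

Not valid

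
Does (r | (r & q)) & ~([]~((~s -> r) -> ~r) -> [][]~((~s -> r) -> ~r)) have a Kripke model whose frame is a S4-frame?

1. (r | (r & q)) & ~([]~((~s -> r) -> ~r) -> [][]~((~s -> r) -> ~r)), u
2. r | (r & q), u   [&-rule on 1]
3. ~([]~((~s -> r) -> ~r) -> [][]~((~s -> r) -> ~r)), u   [&-rule on 1]
4. []~((~s -> r) -> ~r), u   [~->-rule on 3]
5. ~[][]~((~s -> r) -> ~r), u   [~->-rule on 3]
6. ~((~s -> r) -> ~r), u   [[]-rule on 4 via uRu]
7. ~s -> r, u   [~->-rule on 6]
8. r, u   [~->-rule on 6]
9. r & q, u   [|-rule on 2 (branches; this branch)]
10. q, u   [&-rule on 9]
11. ~[]~((~s -> r) -> ~r), v   [~[]-rule on 5: fresh world v, uRv]
12. ~((~s -> r) -> ~r), v   [[]-rule on 4 via uRv]
13. ~s -> r, v   [~->-rule on 12]
14. r, v   [~->-rule on 12]
15. (~s -> r) -> ~r, w   [~[]-rule on 11: fresh world w, vRw]
16. ~((~s -> r) -> ~r), w   [[]-rule on 4 via uRw]
17. ~s -> r, w   [~->-rule on 16]
18. r, w   [~->-rule on 16]
19. ~(~s -> r), w   [->-rule on 15 (branches; this branch)]
20. ~s, w   [~->-rule on 19]
21. ~r, w   [~->-rule on 19]
Accessibility: uRu, uRv, uRw, vRv, vRw, wRw
Branch closes: r and ~r both at w.
All branches of the tableau close; one closing branch shown above.

No, unsatisfiable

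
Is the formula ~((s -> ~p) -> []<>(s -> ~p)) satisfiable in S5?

Unsatisfiable (every branch closes)

1. ~((s -> ~p) -> []<>(s -> ~p)), 0
2. s -> ~p, 0
3. ~[]<>(s -> ~p), 0
4. ~p, 0
5. ~<>(s -> ~p), 1
6. ~(s -> ~p), 0
7. s, 0
8. p, 0
Accessibility: 0R0, 0R1, 1R0, 1R1
Branch closes: p and ~p both at 0.
All branches of the tableau close; one closing branch shown above.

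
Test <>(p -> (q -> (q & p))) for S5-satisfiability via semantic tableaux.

1. <>(p -> (q -> (q & p))), u
2. p -> (q -> (q & p)), v
3. q -> (q & p), v
4. q & p, v
5. q, v
6. p, v
Accessibility: uRu, uRv, vRu, vRv

Satisfiable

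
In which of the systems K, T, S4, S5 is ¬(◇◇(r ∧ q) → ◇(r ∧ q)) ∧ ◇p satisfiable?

T-tableau for the formula:
1. ¬(◇◇(r ∧ q) → ◇(r ∧ q)) ∧ ◇p, u
2. ¬(◇◇(r ∧ q) → ◇(r ∧ q)), u
3. ◇p, u
4. ◇◇(r ∧ q), u
5. ¬◇(r ∧ q), u
6. ¬(r ∧ q), u
7. ¬q, u
8. p, v
9. ¬(r ∧ q), v
10. ¬q, v
11. ◇(r ∧ q), w
12. ¬(r ∧ q), w
13. ¬q, w
14. r ∧ q, x
15. r, x
16. q, x
Accessibility: uRu, uRv, uRw, vRv, wRw, wRx, xRx
Complete open branch: satisfiable in T, hence also in K (this T-model is also a K-model).
S4-tableau for the formula:
1. ¬(◇◇(r ∧ q) → ◇(r ∧ q)) ∧ ◇p, u
2. ¬(◇◇(r ∧ q) → ◇(r ∧ q)), u
3. ◇p, u
4. ◇◇(r ∧ q), u
5. ¬◇(r ∧ q), u
6. ¬(r ∧ q), u
7. ¬q, u
8. p, v
9. ¬(r ∧ q), v
10. ¬q, v
11. ◇(r ∧ q), w
12. ¬(r ∧ q), w
13. ¬q, w
14. r ∧ q, x
15. r, x
16. q, x
17. ¬(r ∧ q), x
18. ¬q, x
Accessibility: uRu, uRv, uRw, uRx, vRv, wRw, wRx, xRx
Branch closes: q and ¬q both at x.
Every branch closes (one shown): unsatisfiable in S4, hence also in S5 (every S5-frame is an S4-frame).

K, T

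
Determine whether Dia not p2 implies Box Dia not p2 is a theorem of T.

No, not valid

Tableau for the negation not (Dia not p2 implies Box Dia not p2):
1. not (Dia not p2 implies Box Dia not p2), 0
2. Dia not p2, 0   [neg-implies-rule on 1]
3. not Box Dia not p2, 0   [neg-implies-rule on 1]
4. not p2, 1   [Dia-rule on 2: fresh world 1, 0R1]
5. not Dia not p2, 2   [neg-Box-rule on 3: fresh world 2, 0R2]
6. p2, 2   [neg-Dia-rule on 5 via 2R2]
Accessibility: 0R0, 0R1, 0R2, 1R1, 2R2
The negation has an open branch (countermodel exists).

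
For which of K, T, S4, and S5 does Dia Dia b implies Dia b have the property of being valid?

T-tableau for the negation not (Dia Dia b implies Dia b):
1. not (Dia Dia b implies Dia b), 0
2. Dia Dia b, 0
3. not Dia b, 0
4. not b, 0
5. Dia b, 1
6. not b, 1
7. b, 2
Accessibility: 0R0, 0R1, 1R1, 1R2, 2R2
Complete open branch: countermodel on a T-frame, so not valid in T, nor in K (the same frame is also a K-frame).
S4-tableau for the negation not (Dia Dia b implies Dia b):
1. not (Dia Dia b implies Dia b), 0
2. Dia Dia b, 0
3. not Dia b, 0
4. not b, 0
5. Dia b, 1
6. not b, 1
7. b, 2
8. not b, 2
Accessibility: 0R0, 0R1, 0R2, 1R1, 1R2, 2R2
Branch closes: b and not b both at 2.
Every branch closes (one shown): valid in S4, hence also in S5 (every theorem of S4 is a theorem of S5).

S4, S5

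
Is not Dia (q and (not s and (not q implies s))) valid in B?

Invalid (countermodel exists)

Tableau for the negation Dia (q and (not s and (not q implies s))):
1. Dia (q and (not s and (not q implies s))), w0
2. q and (not s and (not q implies s)), w1   [Dia-rule on 1: fresh world w1, w0Rw1]
3. q, w1   [and-rule on 2]
4. not s and (not q implies s), w1   [and-rule on 2]
5. not s, w1   [and-rule on 4]
6. not q implies s, w1   [and-rule on 4]
Accessibility: w0Rw0, w0Rw1, w1Rw0, w1Rw1
The negation has an open branch (countermodel exists).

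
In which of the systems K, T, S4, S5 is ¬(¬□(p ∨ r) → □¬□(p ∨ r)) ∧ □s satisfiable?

S5-tableau for the formula:
1. ¬(¬□(p ∨ r) → □¬□(p ∨ r)) ∧ □s, u
2. ¬(¬□(p ∨ r) → □¬□(p ∨ r)), u   [∧-rule on 1]
3. □s, u   [∧-rule on 1]
4. ¬□(p ∨ r), u   [¬→-rule on 2]
5. ¬□¬□(p ∨ r), u   [¬→-rule on 2]
6. s, u   [□-rule on 3 via uRu]
7. ¬(p ∨ r), v   [¬□-rule on 4: fresh world v, uRv]
8. ¬p, v   [¬∨-rule on 7]
9. ¬r, v   [¬∨-rule on 7]
10. s, v   [□-rule on 3 via uRv]
11. □(p ∨ r), w   [¬□-rule on 5: fresh world w, uRw]
12. s, w   [□-rule on 3 via uRw]
13. p ∨ r, u   [□-rule on 11 via wRu]
14. p ∨ r, v   [□-rule on 11 via wRv]
15. p ∨ r, w   [□-rule on 11 via wRw]
16. r, u   [∨-rule on 13 (branches; this branch)]
17. r, v   [∨-rule on 14 (branches; this branch)]
Accessibility: uRu, uRv, uRw, vRu, vRv, vRw, wRu, wRv, wRw
Branch closes: r and ¬r both at v.
Every branch closes (one shown): unsatisfiable in S5.
S4-tableau for the formula:
1. ¬(¬□(p ∨ r) → □¬□(p ∨ r)) ∧ □s, u
2. ¬(¬□(p ∨ r) → □¬□(p ∨ r)), u   [∧-rule on 1]
3. □s, u   [∧-rule on 1]
4. ¬□(p ∨ r), u   [¬→-rule on 2]
5. ¬□¬□(p ∨ r), u   [¬→-rule on 2]
6. s, u   [□-rule on 3 via uRu]
7. ¬(p ∨ r), v   [¬□-rule on 4: fresh world v, uRv]
8. ¬p, v   [¬∨-rule on 7]
9. ¬r, v   [¬∨-rule on 7]
10. s, v   [□-rule on 3 via uRv]
11. □(p ∨ r), w   [¬□-rule on 5: fresh world w, uRw]
12. s, w   [□-rule on 3 via uRw]
13. p ∨ r, w   [□-rule on 11 via wRw]
14. r, w   [∨-rule on 13 (branches; this branch)]
Accessibility: uRu, uRv, uRw, vRv, wRw
Complete open branch: satisfiable in S4, hence also in K, T (this S4-model is also a K-model and a T-model).

K, T, S4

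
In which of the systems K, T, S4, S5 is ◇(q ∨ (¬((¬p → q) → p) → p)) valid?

T, S4, S5

T-tableau for the negation ¬◇(q ∨ (¬((¬p → q) → p) → p)):
1. ¬◇(q ∨ (¬((¬p → q) → p) → p)), u
2. ¬(q ∨ (¬((¬p → q) → p) → p)), u
3. ¬q, u
4. ¬(¬((¬p → q) → p) → p), u
5. ¬((¬p → q) → p), u
6. ¬p, u
7. ¬p → q, u
8. q, u
Accessibility: uRu
Branch closes: q and ¬q both at u.
Every branch closes (one shown): valid in T, hence also in S4, S5 (every theorem of T is a theorem of S4 and S5).
K-tableau for the negation ¬◇(q ∨ (¬((¬p → q) → p) → p)):
1. ¬◇(q ∨ (¬((¬p → q) → p) → p)), u
Complete open branch: countermodel on a K-frame, so not valid in K.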